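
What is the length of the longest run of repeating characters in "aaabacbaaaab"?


Input: "aaabacbaaaab"
Scanning for longest run:
  Position 1 ('a'): continues run of 'a', length=2
  Position 2 ('a'): continues run of 'a', length=3
  Position 3 ('b'): new char, reset run to 1
  Position 4 ('a'): new char, reset run to 1
  Position 5 ('c'): new char, reset run to 1
  Position 6 ('b'): new char, reset run to 1
  Position 7 ('a'): new char, reset run to 1
  Position 8 ('a'): continues run of 'a', length=2
  Position 9 ('a'): continues run of 'a', length=3
  Position 10 ('a'): continues run of 'a', length=4
  Position 11 ('b'): new char, reset run to 1
Longest run: 'a' with length 4

4


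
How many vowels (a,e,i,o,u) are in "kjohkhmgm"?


Input: kjohkhmgm
Checking each character:
  'k' at position 0: consonant
  'j' at position 1: consonant
  'o' at position 2: vowel (running total: 1)
  'h' at position 3: consonant
  'k' at position 4: consonant
  'h' at position 5: consonant
  'm' at position 6: consonant
  'g' at position 7: consonant
  'm' at position 8: consonant
Total vowels: 1

1


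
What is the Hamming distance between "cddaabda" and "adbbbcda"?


Comparing "cddaabda" and "adbbbcda" position by position:
  Position 0: 'c' vs 'a' => differ
  Position 1: 'd' vs 'd' => same
  Position 2: 'd' vs 'b' => differ
  Position 3: 'a' vs 'b' => differ
  Position 4: 'a' vs 'b' => differ
  Position 5: 'b' vs 'c' => differ
  Position 6: 'd' vs 'd' => same
  Position 7: 'a' vs 'a' => same
Total differences (Hamming distance): 5

5


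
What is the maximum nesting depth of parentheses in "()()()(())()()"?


Input: "()()()(())()()"
Tracking depth:
  Position 0 '(': depth becomes 1
  Position 1 ')': depth becomes 0
  Position 2 '(': depth becomes 1
  Position 3 ')': depth becomes 0
  Position 4 '(': depth becomes 1
  Position 5 ')': depth becomes 0
  Position 6 '(': depth becomes 1
  Position 7 '(': depth becomes 2
  Position 8 ')': depth becomes 1
  Position 9 ')': depth becomes 0
  Position 10 '(': depth becomes 1
  Position 11 ')': depth becomes 0
  Position 12 '(': depth becomes 1
  Position 13 ')': depth becomes 0
Maximum depth reached: 2

2


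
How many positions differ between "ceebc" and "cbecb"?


Comparing "ceebc" and "cbecb" position by position:
  Position 0: 'c' vs 'c' => same
  Position 1: 'e' vs 'b' => DIFFER
  Position 2: 'e' vs 'e' => same
  Position 3: 'b' vs 'c' => DIFFER
  Position 4: 'c' vs 'b' => DIFFER
Positions that differ: 3

3


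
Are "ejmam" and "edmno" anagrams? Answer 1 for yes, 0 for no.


Strings: "ejmam", "edmno"
Sorted first:  aejmm
Sorted second: demno
Differ at position 0: 'a' vs 'd' => not anagrams

0


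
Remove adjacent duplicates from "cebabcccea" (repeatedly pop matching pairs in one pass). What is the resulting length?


Input: cebabcccea
Stack-based adjacent duplicate removal:
  Read 'c': push. Stack: c
  Read 'e': push. Stack: ce
  Read 'b': push. Stack: ceb
  Read 'a': push. Stack: ceba
  Read 'b': push. Stack: cebab
  Read 'c': push. Stack: cebabc
  Read 'c': matches stack top 'c' => pop. Stack: cebab
  Read 'c': push. Stack: cebabc
  Read 'e': push. Stack: cebabce
  Read 'a': push. Stack: cebabcea
Final stack: "cebabcea" (length 8)

8


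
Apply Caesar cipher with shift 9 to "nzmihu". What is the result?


Caesar cipher: shift "nzmihu" by 9
  'n' (pos 13) + 9 = pos 22 = 'w'
  'z' (pos 25) + 9 = pos 8 = 'i'
  'm' (pos 12) + 9 = pos 21 = 'v'
  'i' (pos 8) + 9 = pos 17 = 'r'
  'h' (pos 7) + 9 = pos 16 = 'q'
  'u' (pos 20) + 9 = pos 3 = 'd'
Result: wivrqd

wivrqd


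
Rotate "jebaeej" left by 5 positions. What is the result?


Input: "jebaeej", rotate left by 5
First 5 characters: "jebae"
Remaining characters: "ej"
Concatenate remaining + first: "ej" + "jebae" = "ejjebae"

ejjebae


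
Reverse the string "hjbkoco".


Input: hjbkoco
Reading characters right to left:
  Position 6: 'o'
  Position 5: 'c'
  Position 4: 'o'
  Position 3: 'k'
  Position 2: 'b'
  Position 1: 'j'
  Position 0: 'h'
Reversed: ocokbjh

ocokbjh


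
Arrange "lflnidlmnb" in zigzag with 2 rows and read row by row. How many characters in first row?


Zigzag "lflnidlmnb" into 2 rows:
Placing characters:
  'l' => row 0
  'f' => row 1
  'l' => row 0
  'n' => row 1
  'i' => row 0
  'd' => row 1
  'l' => row 0
  'm' => row 1
  'n' => row 0
  'b' => row 1
Rows:
  Row 0: "lliln"
  Row 1: "fndmb"
First row length: 5

5


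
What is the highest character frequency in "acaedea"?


Input: acaedea
Character counts:
  'a': 3
  'c': 1
  'd': 1
  'e': 2
Maximum frequency: 3

3


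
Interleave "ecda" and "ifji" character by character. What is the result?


Interleaving "ecda" and "ifji":
  Position 0: 'e' from first, 'i' from second => "ei"
  Position 1: 'c' from first, 'f' from second => "cf"
  Position 2: 'd' from first, 'j' from second => "dj"
  Position 3: 'a' from first, 'i' from second => "ai"
Result: eicfdjai

eicfdjai


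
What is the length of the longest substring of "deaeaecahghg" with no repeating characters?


Input: "deaeaecahghg"
Sliding window (track last position of each char):
  Position 0 ('d'): window [0,0] length 1 -- new best
  Position 1 ('e'): window [0,1] length 2 -- new best
  Position 2 ('a'): window [0,2] length 3 -- new best
  Position 3 ('e'): repeat (last at 1), move window start to 2
  Position 3 ('e'): window [2,3] length 2
  Position 4 ('a'): repeat (last at 2), move window start to 3
  Position 4 ('a'): window [3,4] length 2
  Position 5 ('e'): repeat (last at 3), move window start to 4
  Position 5 ('e'): window [4,5] length 2
  Position 6 ('c'): window [4,6] length 3
  Position 7 ('a'): repeat (last at 4), move window start to 5
  Position 7 ('a'): window [5,7] length 3
  Position 8 ('h'): window [5,8] length 4 -- new best
  Position 9 ('g'): window [5,9] length 5 -- new best
  Position 10 ('h'): repeat (last at 8), move window start to 9
  Position 10 ('h'): window [9,10] length 2
  Position 11 ('g'): repeat (last at 9), move window start to 10
  Position 11 ('g'): window [10,11] length 2
Longest substring with no repeats: "ecahg" with length 5

5


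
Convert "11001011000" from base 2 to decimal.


Input: "11001011000" in base 2
Positional expansion:
  Digit '1' (value 1) x 2^10 = 1024
  Digit '1' (value 1) x 2^9 = 512
  Digit '0' (value 0) x 2^8 = 0
  Digit '0' (value 0) x 2^7 = 0
  Digit '1' (value 1) x 2^6 = 64
  Digit '0' (value 0) x 2^5 = 0
  Digit '1' (value 1) x 2^4 = 16
  Digit '1' (value 1) x 2^3 = 8
  Digit '0' (value 0) x 2^2 = 0
  Digit '0' (value 0) x 2^1 = 0
  Digit '0' (value 0) x 2^0 = 0
Sum = 1624

1624


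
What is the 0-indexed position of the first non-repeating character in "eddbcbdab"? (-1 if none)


Input: eddbcbdab
Character frequencies:
  'a': 1
  'b': 3
  'c': 1
  'd': 3
  'e': 1
Scanning left to right for freq == 1:
  Position 0 ('e'): unique! => answer = 0

0


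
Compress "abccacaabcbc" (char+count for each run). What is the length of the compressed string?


Input: abccacaabcbc
Runs:
  'a' x 1 => "a1"
  'b' x 1 => "b1"
  'c' x 2 => "c2"
  'a' x 1 => "a1"
  'c' x 1 => "c1"
  'a' x 2 => "a2"
  'b' x 1 => "b1"
  'c' x 1 => "c1"
  'b' x 1 => "b1"
  'c' x 1 => "c1"
Compressed: "a1b1c2a1c1a2b1c1b1c1"
Compressed length: 20

20


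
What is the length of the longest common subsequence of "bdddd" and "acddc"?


LCS of "bdddd" and "acddc"
DP table:
           a    c    d    d    c
      0    0    0    0    0    0
  b   0    0    0    0    0    0
  d   0    0    0    1    1    1
  d   0    0    0    1    2    2
  d   0    0    0    1    2    2
  d   0    0    0    1    2    2
LCS length = dp[5][5] = 2

2


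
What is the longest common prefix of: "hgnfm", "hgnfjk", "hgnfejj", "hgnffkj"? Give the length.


Words: hgnfm, hgnfjk, hgnfejj, hgnffkj
  Position 0: all 'h' => match
  Position 1: all 'g' => match
  Position 2: all 'n' => match
  Position 3: all 'f' => match
  Position 4: ('m', 'j', 'e', 'f') => mismatch, stop
LCP = "hgnf" (length 4)

4


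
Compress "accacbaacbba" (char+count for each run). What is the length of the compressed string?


Input: accacbaacbba
Runs:
  'a' x 1 => "a1"
  'c' x 2 => "c2"
  'a' x 1 => "a1"
  'c' x 1 => "c1"
  'b' x 1 => "b1"
  'a' x 2 => "a2"
  'c' x 1 => "c1"
  'b' x 2 => "b2"
  'a' x 1 => "a1"
Compressed: "a1c2a1c1b1a2c1b2a1"
Compressed length: 18

18


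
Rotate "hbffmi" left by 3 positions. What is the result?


Input: "hbffmi", rotate left by 3
First 3 characters: "hbf"
Remaining characters: "fmi"
Concatenate remaining + first: "fmi" + "hbf" = "fmihbf"

fmihbf


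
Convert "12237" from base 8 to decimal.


Input: "12237" in base 8
Positional expansion:
  Digit '1' (value 1) x 8^4 = 4096
  Digit '2' (value 2) x 8^3 = 1024
  Digit '2' (value 2) x 8^2 = 128
  Digit '3' (value 3) x 8^1 = 24
  Digit '7' (value 7) x 8^0 = 7
Sum = 5279

5279


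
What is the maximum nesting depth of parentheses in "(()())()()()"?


Input: "(()())()()()"
Tracking depth:
  Position 0 '(': depth becomes 1
  Position 1 '(': depth becomes 2
  Position 2 ')': depth becomes 1
  Position 3 '(': depth becomes 2
  Position 4 ')': depth becomes 1
  Position 5 ')': depth becomes 0
  Position 6 '(': depth becomes 1
  Position 7 ')': depth becomes 0
  Position 8 '(': depth becomes 1
  Position 9 ')': depth becomes 0
  Position 10 '(': depth becomes 1
  Position 11 ')': depth becomes 0
Maximum depth reached: 2

2


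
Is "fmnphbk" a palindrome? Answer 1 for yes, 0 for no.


Input: fmnphbk
Reversed: kbhpnmf
  Compare pos 0 ('f') with pos 6 ('k'): MISMATCH
  Compare pos 1 ('m') with pos 5 ('b'): MISMATCH
  Compare pos 2 ('n') with pos 4 ('h'): MISMATCH
Result: not a palindrome

0


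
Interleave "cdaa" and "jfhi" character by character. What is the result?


Interleaving "cdaa" and "jfhi":
  Position 0: 'c' from first, 'j' from second => "cj"
  Position 1: 'd' from first, 'f' from second => "df"
  Position 2: 'a' from first, 'h' from second => "ah"
  Position 3: 'a' from first, 'i' from second => "ai"
Result: cjdfahai

cjdfahai


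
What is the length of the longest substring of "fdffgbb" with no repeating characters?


Input: "fdffgbb"
Sliding window (track last position of each char):
  Position 0 ('f'): window [0,0] length 1 -- new best
  Position 1 ('d'): window [0,1] length 2 -- new best
  Position 2 ('f'): repeat (last at 0), move window start to 1
  Position 2 ('f'): window [1,2] length 2
  Position 3 ('f'): repeat (last at 2), move window start to 3
  Position 3 ('f'): window [3,3] length 1
  Position 4 ('g'): window [3,4] length 2
  Position 5 ('b'): window [3,5] length 3 -- new best
  Position 6 ('b'): repeat (last at 5), move window start to 6
  Position 6 ('b'): window [6,6] length 1
Longest substring with no repeats: "fgb" with length 3

3


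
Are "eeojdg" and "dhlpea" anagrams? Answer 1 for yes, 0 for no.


Strings: "eeojdg", "dhlpea"
Sorted first:  deegjo
Sorted second: adehlp
Differ at position 0: 'd' vs 'a' => not anagrams

0


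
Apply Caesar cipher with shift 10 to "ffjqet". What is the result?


Caesar cipher: shift "ffjqet" by 10
  'f' (pos 5) + 10 = pos 15 = 'p'
  'f' (pos 5) + 10 = pos 15 = 'p'
  'j' (pos 9) + 10 = pos 19 = 't'
  'q' (pos 16) + 10 = pos 0 = 'a'
  'e' (pos 4) + 10 = pos 14 = 'o'
  't' (pos 19) + 10 = pos 3 = 'd'
Result: pptaod

pptaod


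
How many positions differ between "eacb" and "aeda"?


Comparing "eacb" and "aeda" position by position:
  Position 0: 'e' vs 'a' => DIFFER
  Position 1: 'a' vs 'e' => DIFFER
  Position 2: 'c' vs 'd' => DIFFER
  Position 3: 'b' vs 'a' => DIFFER
Positions that differ: 4

4


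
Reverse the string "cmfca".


Input: cmfca
Reading characters right to left:
  Position 4: 'a'
  Position 3: 'c'
  Position 2: 'f'
  Position 1: 'm'
  Position 0: 'c'
Reversed: acfmc

acfmc


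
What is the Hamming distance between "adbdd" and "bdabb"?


Comparing "adbdd" and "bdabb" position by position:
  Position 0: 'a' vs 'b' => differ
  Position 1: 'd' vs 'd' => same
  Position 2: 'b' vs 'a' => differ
  Position 3: 'd' vs 'b' => differ
  Position 4: 'd' vs 'b' => differ
Total differences (Hamming distance): 4

4


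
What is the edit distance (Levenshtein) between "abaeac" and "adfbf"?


Computing edit distance: "abaeac" -> "adfbf"
DP table:
           a    d    f    b    f
      0    1    2    3    4    5
  a   1    0    1    2    3    4
  b   2    1    1    2    2    3
  a   3    2    2    2    3    3
  e   4    3    3    3    3    4
  a   5    4    4    4    4    4
  c   6    5    5    5    5    5
Edit distance = dp[6][5] = 5

5


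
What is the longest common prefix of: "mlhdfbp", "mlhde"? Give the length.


Words: mlhdfbp, mlhde
  Position 0: all 'm' => match
  Position 1: all 'l' => match
  Position 2: all 'h' => match
  Position 3: all 'd' => match
  Position 4: ('f', 'e') => mismatch, stop
LCP = "mlhd" (length 4)

4


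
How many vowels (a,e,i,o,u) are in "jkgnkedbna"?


Input: jkgnkedbna
Checking each character:
  'j' at position 0: consonant
  'k' at position 1: consonant
  'g' at position 2: consonant
  'n' at position 3: consonant
  'k' at position 4: consonant
  'e' at position 5: vowel (running total: 1)
  'd' at position 6: consonant
  'b' at position 7: consonant
  'n' at position 8: consonant
  'a' at position 9: vowel (running total: 2)
Total vowels: 2

2


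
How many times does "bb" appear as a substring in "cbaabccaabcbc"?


Searching for "bb" in "cbaabccaabcbc"
Scanning each position:
  Position 0: "cb" => no
  Position 1: "ba" => no
  Position 2: "aa" => no
  Position 3: "ab" => no
  Position 4: "bc" => no
  Position 5: "cc" => no
  Position 6: "ca" => no
  Position 7: "aa" => no
  Position 8: "ab" => no
  Position 9: "bc" => no
  Position 10: "cb" => no
  Position 11: "bc" => no
Total occurrences: 0

0


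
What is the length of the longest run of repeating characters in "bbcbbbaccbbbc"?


Input: "bbcbbbaccbbbc"
Scanning for longest run:
  Position 1 ('b'): continues run of 'b', length=2
  Position 2 ('c'): new char, reset run to 1
  Position 3 ('b'): new char, reset run to 1
  Position 4 ('b'): continues run of 'b', length=2
  Position 5 ('b'): continues run of 'b', length=3
  Position 6 ('a'): new char, reset run to 1
  Position 7 ('c'): new char, reset run to 1
  Position 8 ('c'): continues run of 'c', length=2
  Position 9 ('b'): new char, reset run to 1
  Position 10 ('b'): continues run of 'b', length=2
  Position 11 ('b'): continues run of 'b', length=3
  Position 12 ('c'): new char, reset run to 1
Longest run: 'b' with length 3

3


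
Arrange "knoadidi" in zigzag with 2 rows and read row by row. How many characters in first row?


Zigzag "knoadidi" into 2 rows:
Placing characters:
  'k' => row 0
  'n' => row 1
  'o' => row 0
  'a' => row 1
  'd' => row 0
  'i' => row 1
  'd' => row 0
  'i' => row 1
Rows:
  Row 0: "kodd"
  Row 1: "naii"
First row length: 4

4


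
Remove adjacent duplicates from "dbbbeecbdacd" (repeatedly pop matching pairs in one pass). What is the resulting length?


Input: dbbbeecbdacd
Stack-based adjacent duplicate removal:
  Read 'd': push. Stack: d
  Read 'b': push. Stack: db
  Read 'b': matches stack top 'b' => pop. Stack: d
  Read 'b': push. Stack: db
  Read 'e': push. Stack: dbe
  Read 'e': matches stack top 'e' => pop. Stack: db
  Read 'c': push. Stack: dbc
  Read 'b': push. Stack: dbcb
  Read 'd': push. Stack: dbcbd
  Read 'a': push. Stack: dbcbda
  Read 'c': push. Stack: dbcbdac
  Read 'd': push. Stack: dbcbdacd
Final stack: "dbcbdacd" (length 8)

8


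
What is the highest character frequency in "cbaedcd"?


Input: cbaedcd
Character counts:
  'a': 1
  'b': 1
  'c': 2
  'd': 2
  'e': 1
Maximum frequency: 2

2


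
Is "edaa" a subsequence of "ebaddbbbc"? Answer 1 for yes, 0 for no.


Check if "edaa" is a subsequence of "ebaddbbbc"
Greedy scan:
  Position 0 ('e'): matches sub[0] = 'e'
  Position 1 ('b'): no match needed
  Position 2 ('a'): no match needed
  Position 3 ('d'): matches sub[1] = 'd'
  Position 4 ('d'): no match needed
  Position 5 ('b'): no match needed
  Position 6 ('b'): no match needed
  Position 7 ('b'): no match needed
  Position 8 ('c'): no match needed
Only matched 2/4 characters => not a subsequence

0


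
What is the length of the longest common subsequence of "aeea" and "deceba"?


LCS of "aeea" and "deceba"
DP table:
           d    e    c    e    b    a
      0    0    0    0    0    0    0
  a   0    0    0    0    0    0    1
  e   0    0    1    1    1    1    1
  e   0    0    1    1    2    2    2
  a   0    0    1    1    2    2    3
LCS length = dp[4][6] = 3

3


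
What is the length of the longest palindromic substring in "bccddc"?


Input: "bccddc"
Checking substrings for palindromes:
  [2:6] "cddc" (len 4) => palindrome
  [1:3] "cc" (len 2) => palindrome
  [3:5] "dd" (len 2) => palindrome
Longest palindromic substring: "cddc" with length 4

4


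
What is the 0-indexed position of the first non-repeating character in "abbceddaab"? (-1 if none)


Input: abbceddaab
Character frequencies:
  'a': 3
  'b': 3
  'c': 1
  'd': 2
  'e': 1
Scanning left to right for freq == 1:
  Position 0 ('a'): freq=3, skip
  Position 1 ('b'): freq=3, skip
  Position 2 ('b'): freq=3, skip
  Position 3 ('c'): unique! => answer = 3

3


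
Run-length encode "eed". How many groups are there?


Input: eed
Scanning for consecutive runs:
  Group 1: 'e' x 2 (positions 0-1)
  Group 2: 'd' x 1 (positions 2-2)
Total groups: 2

2


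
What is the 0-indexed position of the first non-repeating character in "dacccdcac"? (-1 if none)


Input: dacccdcac
Character frequencies:
  'a': 2
  'c': 5
  'd': 2
Scanning left to right for freq == 1:
  Position 0 ('d'): freq=2, skip
  Position 1 ('a'): freq=2, skip
  Position 2 ('c'): freq=5, skip
  Position 3 ('c'): freq=5, skip
  Position 4 ('c'): freq=5, skip
  Position 5 ('d'): freq=2, skip
  Position 6 ('c'): freq=5, skip
  Position 7 ('a'): freq=2, skip
  Position 8 ('c'): freq=5, skip
  No unique character found => answer = -1

-1


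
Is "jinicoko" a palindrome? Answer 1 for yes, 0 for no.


Input: jinicoko
Reversed: okocinij
  Compare pos 0 ('j') with pos 7 ('o'): MISMATCH
  Compare pos 1 ('i') with pos 6 ('k'): MISMATCH
  Compare pos 2 ('n') with pos 5 ('o'): MISMATCH
  Compare pos 3 ('i') with pos 4 ('c'): MISMATCH
Result: not a palindrome

0


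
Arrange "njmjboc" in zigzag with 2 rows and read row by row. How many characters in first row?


Zigzag "njmjboc" into 2 rows:
Placing characters:
  'n' => row 0
  'j' => row 1
  'm' => row 0
  'j' => row 1
  'b' => row 0
  'o' => row 1
  'c' => row 0
Rows:
  Row 0: "nmbc"
  Row 1: "jjo"
First row length: 4

4


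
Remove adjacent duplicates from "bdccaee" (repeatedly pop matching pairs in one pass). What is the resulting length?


Input: bdccaee
Stack-based adjacent duplicate removal:
  Read 'b': push. Stack: b
  Read 'd': push. Stack: bd
  Read 'c': push. Stack: bdc
  Read 'c': matches stack top 'c' => pop. Stack: bd
  Read 'a': push. Stack: bda
  Read 'e': push. Stack: bdae
  Read 'e': matches stack top 'e' => pop. Stack: bda
Final stack: "bda" (length 3)

3


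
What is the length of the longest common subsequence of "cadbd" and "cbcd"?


LCS of "cadbd" and "cbcd"
DP table:
           c    b    c    d
      0    0    0    0    0
  c   0    1    1    1    1
  a   0    1    1    1    1
  d   0    1    1    1    2
  b   0    1    2    2    2
  d   0    1    2    2    3
LCS length = dp[5][4] = 3

3


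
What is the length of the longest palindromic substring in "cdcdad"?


Input: "cdcdad"
Checking substrings for palindromes:
  [0:3] "cdc" (len 3) => palindrome
  [1:4] "dcd" (len 3) => palindrome
  [3:6] "dad" (len 3) => palindrome
Longest palindromic substring: "cdc" with length 3

3


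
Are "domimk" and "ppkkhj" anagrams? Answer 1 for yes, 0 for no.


Strings: "domimk", "ppkkhj"
Sorted first:  dikmmo
Sorted second: hjkkpp
Differ at position 0: 'd' vs 'h' => not anagrams

0


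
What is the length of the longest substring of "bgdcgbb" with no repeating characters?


Input: "bgdcgbb"
Sliding window (track last position of each char):
  Position 0 ('b'): window [0,0] length 1 -- new best
  Position 1 ('g'): window [0,1] length 2 -- new best
  Position 2 ('d'): window [0,2] length 3 -- new best
  Position 3 ('c'): window [0,3] length 4 -- new best
  Position 4 ('g'): repeat (last at 1), move window start to 2
  Position 4 ('g'): window [2,4] length 3
  Position 5 ('b'): window [2,5] length 4
  Position 6 ('b'): repeat (last at 5), move window start to 6
  Position 6 ('b'): window [6,6] length 1
Longest substring with no repeats: "bgdc" with length 4

4


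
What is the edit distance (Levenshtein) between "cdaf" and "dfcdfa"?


Computing edit distance: "cdaf" -> "dfcdfa"
DP table:
           d    f    c    d    f    a
      0    1    2    3    4    5    6
  c   1    1    2    2    3    4    5
  d   2    1    2    3    2    3    4
  a   3    2    2    3    3    3    3
  f   4    3    2    3    4    3    4
Edit distance = dp[4][6] = 4

4


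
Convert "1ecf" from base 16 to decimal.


Input: "1ecf" in base 16
Positional expansion:
  Digit '1' (value 1) x 16^3 = 4096
  Digit 'e' (value 14) x 16^2 = 3584
  Digit 'c' (value 12) x 16^1 = 192
  Digit 'f' (value 15) x 16^0 = 15
Sum = 7887

7887


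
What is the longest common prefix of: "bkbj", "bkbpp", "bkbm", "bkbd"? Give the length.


Words: bkbj, bkbpp, bkbm, bkbd
  Position 0: all 'b' => match
  Position 1: all 'k' => match
  Position 2: all 'b' => match
  Position 3: ('j', 'p', 'm', 'd') => mismatch, stop
LCP = "bkb" (length 3)

3


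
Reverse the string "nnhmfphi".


Input: nnhmfphi
Reading characters right to left:
  Position 7: 'i'
  Position 6: 'h'
  Position 5: 'p'
  Position 4: 'f'
  Position 3: 'm'
  Position 2: 'h'
  Position 1: 'n'
  Position 0: 'n'
Reversed: ihpfmhnn

ihpfmhnn


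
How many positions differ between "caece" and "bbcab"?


Comparing "caece" and "bbcab" position by position:
  Position 0: 'c' vs 'b' => DIFFER
  Position 1: 'a' vs 'b' => DIFFER
  Position 2: 'e' vs 'c' => DIFFER
  Position 3: 'c' vs 'a' => DIFFER
  Position 4: 'e' vs 'b' => DIFFER
Positions that differ: 5

5


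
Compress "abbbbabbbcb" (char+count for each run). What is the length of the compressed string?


Input: abbbbabbbcb
Runs:
  'a' x 1 => "a1"
  'b' x 4 => "b4"
  'a' x 1 => "a1"
  'b' x 3 => "b3"
  'c' x 1 => "c1"
  'b' x 1 => "b1"
Compressed: "a1b4a1b3c1b1"
Compressed length: 12

12


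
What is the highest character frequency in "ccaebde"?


Input: ccaebde
Character counts:
  'a': 1
  'b': 1
  'c': 2
  'd': 1
  'e': 2
Maximum frequency: 2

2


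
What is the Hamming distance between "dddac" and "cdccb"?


Comparing "dddac" and "cdccb" position by position:
  Position 0: 'd' vs 'c' => differ
  Position 1: 'd' vs 'd' => same
  Position 2: 'd' vs 'c' => differ
  Position 3: 'a' vs 'c' => differ
  Position 4: 'c' vs 'b' => differ
Total differences (Hamming distance): 4

4


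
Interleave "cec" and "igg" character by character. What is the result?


Interleaving "cec" and "igg":
  Position 0: 'c' from first, 'i' from second => "ci"
  Position 1: 'e' from first, 'g' from second => "eg"
  Position 2: 'c' from first, 'g' from second => "cg"
Result: ciegcg

ciegcg


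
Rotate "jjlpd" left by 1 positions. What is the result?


Input: "jjlpd", rotate left by 1
First 1 characters: "j"
Remaining characters: "jlpd"
Concatenate remaining + first: "jlpd" + "j" = "jlpdj"

jlpdj


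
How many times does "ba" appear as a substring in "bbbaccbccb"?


Searching for "ba" in "bbbaccbccb"
Scanning each position:
  Position 0: "bb" => no
  Position 1: "bb" => no
  Position 2: "ba" => MATCH
  Position 3: "ac" => no
  Position 4: "cc" => no
  Position 5: "cb" => no
  Position 6: "bc" => no
  Position 7: "cc" => no
  Position 8: "cb" => no
Total occurrences: 1

1


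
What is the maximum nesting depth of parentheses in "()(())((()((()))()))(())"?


Input: "()(())((()((()))()))(())"
Tracking depth:
  Position 0 '(': depth becomes 1
  Position 1 ')': depth becomes 0
  Position 2 '(': depth becomes 1
  Position 3 '(': depth becomes 2
  Position 4 ')': depth becomes 1
  Position 5 ')': depth becomes 0
  Position 6 '(': depth becomes 1
  Position 7 '(': depth becomes 2
  Position 8 '(': depth becomes 3
  Position 9 ')': depth becomes 2
  Position 10 '(': depth becomes 3
  Position 11 '(': depth becomes 4
  Position 12 '(': depth becomes 5
  Position 13 ')': depth becomes 4
  Position 14 ')': depth becomes 3
  Position 15 ')': depth becomes 2
  Position 16 '(': depth becomes 3
  Position 17 ')': depth becomes 2
  Position 18 ')': depth becomes 1
  Position 19 ')': depth becomes 0
  Position 20 '(': depth becomes 1
  Position 21 '(': depth becomes 2
  Position 22 ')': depth becomes 1
  Position 23 ')': depth becomes 0
Maximum depth reached: 5

5


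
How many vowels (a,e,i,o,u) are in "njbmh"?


Input: njbmh
Checking each character:
  'n' at position 0: consonant
  'j' at position 1: consonant
  'b' at position 2: consonant
  'm' at position 3: consonant
  'h' at position 4: consonant
Total vowels: 0

0


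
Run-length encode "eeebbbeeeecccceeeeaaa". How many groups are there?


Input: eeebbbeeeecccceeeeaaa
Scanning for consecutive runs:
  Group 1: 'e' x 3 (positions 0-2)
  Group 2: 'b' x 3 (positions 3-5)
  Group 3: 'e' x 4 (positions 6-9)
  Group 4: 'c' x 4 (positions 10-13)
  Group 5: 'e' x 4 (positions 14-17)
  Group 6: 'a' x 3 (positions 18-20)
Total groups: 6

6


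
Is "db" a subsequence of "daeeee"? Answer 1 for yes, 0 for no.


Check if "db" is a subsequence of "daeeee"
Greedy scan:
  Position 0 ('d'): matches sub[0] = 'd'
  Position 1 ('a'): no match needed
  Position 2 ('e'): no match needed
  Position 3 ('e'): no match needed
  Position 4 ('e'): no match needed
  Position 5 ('e'): no match needed
Only matched 1/2 characters => not a subsequence

0


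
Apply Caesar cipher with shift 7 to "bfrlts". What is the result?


Caesar cipher: shift "bfrlts" by 7
  'b' (pos 1) + 7 = pos 8 = 'i'
  'f' (pos 5) + 7 = pos 12 = 'm'
  'r' (pos 17) + 7 = pos 24 = 'y'
  'l' (pos 11) + 7 = pos 18 = 's'
  't' (pos 19) + 7 = pos 0 = 'a'
  's' (pos 18) + 7 = pos 25 = 'z'
Result: imysaz

imysaz


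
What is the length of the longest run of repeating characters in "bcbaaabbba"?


Input: "bcbaaabbba"
Scanning for longest run:
  Position 1 ('c'): new char, reset run to 1
  Position 2 ('b'): new char, reset run to 1
  Position 3 ('a'): new char, reset run to 1
  Position 4 ('a'): continues run of 'a', length=2
  Position 5 ('a'): continues run of 'a', length=3
  Position 6 ('b'): new char, reset run to 1
  Position 7 ('b'): continues run of 'b', length=2
  Position 8 ('b'): continues run of 'b', length=3
  Position 9 ('a'): new char, reset run to 1
Longest run: 'a' with length 3

3


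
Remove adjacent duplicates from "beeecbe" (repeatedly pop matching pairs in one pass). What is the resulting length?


Input: beeecbe
Stack-based adjacent duplicate removal:
  Read 'b': push. Stack: b
  Read 'e': push. Stack: be
  Read 'e': matches stack top 'e' => pop. Stack: b
  Read 'e': push. Stack: be
  Read 'c': push. Stack: bec
  Read 'b': push. Stack: becb
  Read 'e': push. Stack: becbe
Final stack: "becbe" (length 5)

5


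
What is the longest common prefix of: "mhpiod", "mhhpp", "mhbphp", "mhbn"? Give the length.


Words: mhpiod, mhhpp, mhbphp, mhbn
  Position 0: all 'm' => match
  Position 1: all 'h' => match
  Position 2: ('p', 'h', 'b', 'b') => mismatch, stop
LCP = "mh" (length 2)

2


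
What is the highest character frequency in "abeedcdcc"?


Input: abeedcdcc
Character counts:
  'a': 1
  'b': 1
  'c': 3
  'd': 2
  'e': 2
Maximum frequency: 3

3


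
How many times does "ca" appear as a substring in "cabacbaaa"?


Searching for "ca" in "cabacbaaa"
Scanning each position:
  Position 0: "ca" => MATCH
  Position 1: "ab" => no
  Position 2: "ba" => no
  Position 3: "ac" => no
  Position 4: "cb" => no
  Position 5: "ba" => no
  Position 6: "aa" => no
  Position 7: "aa" => no
Total occurrences: 1

1


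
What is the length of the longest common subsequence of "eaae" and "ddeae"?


LCS of "eaae" and "ddeae"
DP table:
           d    d    e    a    e
      0    0    0    0    0    0
  e   0    0    0    1    1    1
  a   0    0    0    1    2    2
  a   0    0    0    1    2    2
  e   0    0    0    1    2    3
LCS length = dp[4][5] = 3

3


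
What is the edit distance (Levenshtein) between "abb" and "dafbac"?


Computing edit distance: "abb" -> "dafbac"
DP table:
           d    a    f    b    a    c
      0    1    2    3    4    5    6
  a   1    1    1    2    3    4    5
  b   2    2    2    2    2    3    4
  b   3    3    3    3    2    3    4
Edit distance = dp[3][6] = 4

4


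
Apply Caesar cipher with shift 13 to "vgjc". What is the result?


Caesar cipher: shift "vgjc" by 13
  'v' (pos 21) + 13 = pos 8 = 'i'
  'g' (pos 6) + 13 = pos 19 = 't'
  'j' (pos 9) + 13 = pos 22 = 'w'
  'c' (pos 2) + 13 = pos 15 = 'p'
Result: itwp

itwp


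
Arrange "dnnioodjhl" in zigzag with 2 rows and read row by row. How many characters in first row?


Zigzag "dnnioodjhl" into 2 rows:
Placing characters:
  'd' => row 0
  'n' => row 1
  'n' => row 0
  'i' => row 1
  'o' => row 0
  'o' => row 1
  'd' => row 0
  'j' => row 1
  'h' => row 0
  'l' => row 1
Rows:
  Row 0: "dnodh"
  Row 1: "niojl"
First row length: 5

5


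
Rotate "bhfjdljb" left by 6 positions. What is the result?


Input: "bhfjdljb", rotate left by 6
First 6 characters: "bhfjdl"
Remaining characters: "jb"
Concatenate remaining + first: "jb" + "bhfjdl" = "jbbhfjdl"

jbbhfjdl


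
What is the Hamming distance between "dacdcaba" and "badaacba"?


Comparing "dacdcaba" and "badaacba" position by position:
  Position 0: 'd' vs 'b' => differ
  Position 1: 'a' vs 'a' => same
  Position 2: 'c' vs 'd' => differ
  Position 3: 'd' vs 'a' => differ
  Position 4: 'c' vs 'a' => differ
  Position 5: 'a' vs 'c' => differ
  Position 6: 'b' vs 'b' => same
  Position 7: 'a' vs 'a' => same
Total differences (Hamming distance): 5

5


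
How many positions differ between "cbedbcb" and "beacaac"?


Comparing "cbedbcb" and "beacaac" position by position:
  Position 0: 'c' vs 'b' => DIFFER
  Position 1: 'b' vs 'e' => DIFFER
  Position 2: 'e' vs 'a' => DIFFER
  Position 3: 'd' vs 'c' => DIFFER
  Position 4: 'b' vs 'a' => DIFFER
  Position 5: 'c' vs 'a' => DIFFER
  Position 6: 'b' vs 'c' => DIFFER
Positions that differ: 7

7


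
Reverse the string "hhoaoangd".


Input: hhoaoangd
Reading characters right to left:
  Position 8: 'd'
  Position 7: 'g'
  Position 6: 'n'
  Position 5: 'a'
  Position 4: 'o'
  Position 3: 'a'
  Position 2: 'o'
  Position 1: 'h'
  Position 0: 'h'
Reversed: dgnaoaohh

dgnaoaohh


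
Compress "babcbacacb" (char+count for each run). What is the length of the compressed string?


Input: babcbacacb
Runs:
  'b' x 1 => "b1"
  'a' x 1 => "a1"
  'b' x 1 => "b1"
  'c' x 1 => "c1"
  'b' x 1 => "b1"
  'a' x 1 => "a1"
  'c' x 1 => "c1"
  'a' x 1 => "a1"
  'c' x 1 => "c1"
  'b' x 1 => "b1"
Compressed: "b1a1b1c1b1a1c1a1c1b1"
Compressed length: 20

20


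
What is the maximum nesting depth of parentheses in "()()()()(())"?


Input: "()()()()(())"
Tracking depth:
  Position 0 '(': depth becomes 1
  Position 1 ')': depth becomes 0
  Position 2 '(': depth becomes 1
  Position 3 ')': depth becomes 0
  Position 4 '(': depth becomes 1
  Position 5 ')': depth becomes 0
  Position 6 '(': depth becomes 1
  Position 7 ')': depth becomes 0
  Position 8 '(': depth becomes 1
  Position 9 '(': depth becomes 2
  Position 10 ')': depth becomes 1
  Position 11 ')': depth becomes 0
Maximum depth reached: 2

2


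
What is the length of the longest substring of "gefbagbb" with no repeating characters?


Input: "gefbagbb"
Sliding window (track last position of each char):
  Position 0 ('g'): window [0,0] length 1 -- new best
  Position 1 ('e'): window [0,1] length 2 -- new best
  Position 2 ('f'): window [0,2] length 3 -- new best
  Position 3 ('b'): window [0,3] length 4 -- new best
  Position 4 ('a'): window [0,4] length 5 -- new best
  Position 5 ('g'): repeat (last at 0), move window start to 1
  Position 5 ('g'): window [1,5] length 5
  Position 6 ('b'): repeat (last at 3), move window start to 4
  Position 6 ('b'): window [4,6] length 3
  Position 7 ('b'): repeat (last at 6), move window start to 7
  Position 7 ('b'): window [7,7] length 1
Longest substring with no repeats: "gefba" with length 5

5


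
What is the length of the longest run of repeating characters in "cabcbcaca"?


Input: "cabcbcaca"
Scanning for longest run:
  Position 1 ('a'): new char, reset run to 1
  Position 2 ('b'): new char, reset run to 1
  Position 3 ('c'): new char, reset run to 1
  Position 4 ('b'): new char, reset run to 1
  Position 5 ('c'): new char, reset run to 1
  Position 6 ('a'): new char, reset run to 1
  Position 7 ('c'): new char, reset run to 1
  Position 8 ('a'): new char, reset run to 1
Longest run: 'c' with length 1

1


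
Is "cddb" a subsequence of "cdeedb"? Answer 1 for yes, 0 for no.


Check if "cddb" is a subsequence of "cdeedb"
Greedy scan:
  Position 0 ('c'): matches sub[0] = 'c'
  Position 1 ('d'): matches sub[1] = 'd'
  Position 2 ('e'): no match needed
  Position 3 ('e'): no match needed
  Position 4 ('d'): matches sub[2] = 'd'
  Position 5 ('b'): matches sub[3] = 'b'
All 4 characters matched => is a subsequence

1


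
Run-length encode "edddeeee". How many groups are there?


Input: edddeeee
Scanning for consecutive runs:
  Group 1: 'e' x 1 (positions 0-0)
  Group 2: 'd' x 3 (positions 1-3)
  Group 3: 'e' x 4 (positions 4-7)
Total groups: 3

3


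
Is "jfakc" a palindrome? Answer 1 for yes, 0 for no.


Input: jfakc
Reversed: ckafj
  Compare pos 0 ('j') with pos 4 ('c'): MISMATCH
  Compare pos 1 ('f') with pos 3 ('k'): MISMATCH
Result: not a palindrome

0


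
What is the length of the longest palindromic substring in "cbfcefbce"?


Input: "cbfcefbce"
Checking substrings for palindromes:
  No multi-char palindromic substrings found
Longest palindromic substring: "c" with length 1

1


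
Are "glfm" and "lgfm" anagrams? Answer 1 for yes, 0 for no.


Strings: "glfm", "lgfm"
Sorted first:  fglm
Sorted second: fglm
Sorted forms match => anagrams

1


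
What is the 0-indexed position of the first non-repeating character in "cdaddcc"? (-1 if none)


Input: cdaddcc
Character frequencies:
  'a': 1
  'c': 3
  'd': 3
Scanning left to right for freq == 1:
  Position 0 ('c'): freq=3, skip
  Position 1 ('d'): freq=3, skip
  Position 2 ('a'): unique! => answer = 2

2


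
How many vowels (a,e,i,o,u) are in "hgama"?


Input: hgama
Checking each character:
  'h' at position 0: consonant
  'g' at position 1: consonant
  'a' at position 2: vowel (running total: 1)
  'm' at position 3: consonant
  'a' at position 4: vowel (running total: 2)
Total vowels: 2

2


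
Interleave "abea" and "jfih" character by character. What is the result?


Interleaving "abea" and "jfih":
  Position 0: 'a' from first, 'j' from second => "aj"
  Position 1: 'b' from first, 'f' from second => "bf"
  Position 2: 'e' from first, 'i' from second => "ei"
  Position 3: 'a' from first, 'h' from second => "ah"
Result: ajbfeiah

ajbfeiah


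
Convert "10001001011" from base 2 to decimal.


Input: "10001001011" in base 2
Positional expansion:
  Digit '1' (value 1) x 2^10 = 1024
  Digit '0' (value 0) x 2^9 = 0
  Digit '0' (value 0) x 2^8 = 0
  Digit '0' (value 0) x 2^7 = 0
  Digit '1' (value 1) x 2^6 = 64
  Digit '0' (value 0) x 2^5 = 0
  Digit '0' (value 0) x 2^4 = 0
  Digit '1' (value 1) x 2^3 = 8
  Digit '0' (value 0) x 2^2 = 0
  Digit '1' (value 1) x 2^1 = 2
  Digit '1' (value 1) x 2^0 = 1
Sum = 1099

1099


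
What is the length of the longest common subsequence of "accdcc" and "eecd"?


LCS of "accdcc" and "eecd"
DP table:
           e    e    c    d
      0    0    0    0    0
  a   0    0    0    0    0
  c   0    0    0    1    1
  c   0    0    0    1    1
  d   0    0    0    1    2
  c   0    0    0    1    2
  c   0    0    0    1    2
LCS length = dp[6][4] = 2

2


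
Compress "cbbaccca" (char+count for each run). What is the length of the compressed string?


Input: cbbaccca
Runs:
  'c' x 1 => "c1"
  'b' x 2 => "b2"
  'a' x 1 => "a1"
  'c' x 3 => "c3"
  'a' x 1 => "a1"
Compressed: "c1b2a1c3a1"
Compressed length: 10

10


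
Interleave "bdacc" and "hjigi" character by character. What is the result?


Interleaving "bdacc" and "hjigi":
  Position 0: 'b' from first, 'h' from second => "bh"
  Position 1: 'd' from first, 'j' from second => "dj"
  Position 2: 'a' from first, 'i' from second => "ai"
  Position 3: 'c' from first, 'g' from second => "cg"
  Position 4: 'c' from first, 'i' from second => "ci"
Result: bhdjaicgci

bhdjaicgci


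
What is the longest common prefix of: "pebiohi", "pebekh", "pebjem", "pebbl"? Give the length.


Words: pebiohi, pebekh, pebjem, pebbl
  Position 0: all 'p' => match
  Position 1: all 'e' => match
  Position 2: all 'b' => match
  Position 3: ('i', 'e', 'j', 'b') => mismatch, stop
LCP = "peb" (length 3)

3


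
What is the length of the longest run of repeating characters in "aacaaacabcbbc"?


Input: "aacaaacabcbbc"
Scanning for longest run:
  Position 1 ('a'): continues run of 'a', length=2
  Position 2 ('c'): new char, reset run to 1
  Position 3 ('a'): new char, reset run to 1
  Position 4 ('a'): continues run of 'a', length=2
  Position 5 ('a'): continues run of 'a', length=3
  Position 6 ('c'): new char, reset run to 1
  Position 7 ('a'): new char, reset run to 1
  Position 8 ('b'): new char, reset run to 1
  Position 9 ('c'): new char, reset run to 1
  Position 10 ('b'): new char, reset run to 1
  Position 11 ('b'): continues run of 'b', length=2
  Position 12 ('c'): new char, reset run to 1
Longest run: 'a' with length 3

3


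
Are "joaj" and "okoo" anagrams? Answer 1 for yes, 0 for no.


Strings: "joaj", "okoo"
Sorted first:  ajjo
Sorted second: kooo
Differ at position 0: 'a' vs 'k' => not anagrams

0


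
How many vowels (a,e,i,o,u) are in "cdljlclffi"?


Input: cdljlclffi
Checking each character:
  'c' at position 0: consonant
  'd' at position 1: consonant
  'l' at position 2: consonant
  'j' at position 3: consonant
  'l' at position 4: consonant
  'c' at position 5: consonant
  'l' at position 6: consonant
  'f' at position 7: consonant
  'f' at position 8: consonant
  'i' at position 9: vowel (running total: 1)
Total vowels: 1

1


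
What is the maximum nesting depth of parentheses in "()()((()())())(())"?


Input: "()()((()())())(())"
Tracking depth:
  Position 0 '(': depth becomes 1
  Position 1 ')': depth becomes 0
  Position 2 '(': depth becomes 1
  Position 3 ')': depth becomes 0
  Position 4 '(': depth becomes 1
  Position 5 '(': depth becomes 2
  Position 6 '(': depth becomes 3
  Position 7 ')': depth becomes 2
  Position 8 '(': depth becomes 3
  Position 9 ')': depth becomes 2
  Position 10 ')': depth becomes 1
  Position 11 '(': depth becomes 2
  Position 12 ')': depth becomes 1
  Position 13 ')': depth becomes 0
  Position 14 '(': depth becomes 1
  Position 15 '(': depth becomes 2
  Position 16 ')': depth becomes 1
  Position 17 ')': depth becomes 0
Maximum depth reached: 3

3


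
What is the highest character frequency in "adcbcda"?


Input: adcbcda
Character counts:
  'a': 2
  'b': 1
  'c': 2
  'd': 2
Maximum frequency: 2

2


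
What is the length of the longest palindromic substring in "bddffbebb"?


Input: "bddffbebb"
Checking substrings for palindromes:
  [5:8] "beb" (len 3) => palindrome
  [1:3] "dd" (len 2) => palindrome
  [3:5] "ff" (len 2) => palindrome
  [7:9] "bb" (len 2) => palindrome
Longest palindromic substring: "beb" with length 3

3


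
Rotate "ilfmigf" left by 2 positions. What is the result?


Input: "ilfmigf", rotate left by 2
First 2 characters: "il"
Remaining characters: "fmigf"
Concatenate remaining + first: "fmigf" + "il" = "fmigfil"

fmigfil
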